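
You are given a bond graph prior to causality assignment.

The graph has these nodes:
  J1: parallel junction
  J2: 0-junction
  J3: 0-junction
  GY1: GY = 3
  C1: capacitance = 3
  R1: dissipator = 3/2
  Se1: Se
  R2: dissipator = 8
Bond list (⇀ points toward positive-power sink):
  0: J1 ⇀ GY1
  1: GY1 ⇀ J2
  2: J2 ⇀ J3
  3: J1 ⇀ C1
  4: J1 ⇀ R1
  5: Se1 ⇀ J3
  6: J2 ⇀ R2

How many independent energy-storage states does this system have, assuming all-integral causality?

β5 →J3  (Se1: effort source, stroke at far end)
β2 →J2  (J3 effort already set via bond 5)
β1 →GY1  (J2 effort already set via bond 2)
β6 →R2  (0-jn J2 has e-setter on 2)
β0 →GY1  (GY GY1: same side as bond 1)
β3 →J1  (C1: C, integral causality)
β4 →R1  (J1 effort already set via bond 3)

1  (C1 all integral)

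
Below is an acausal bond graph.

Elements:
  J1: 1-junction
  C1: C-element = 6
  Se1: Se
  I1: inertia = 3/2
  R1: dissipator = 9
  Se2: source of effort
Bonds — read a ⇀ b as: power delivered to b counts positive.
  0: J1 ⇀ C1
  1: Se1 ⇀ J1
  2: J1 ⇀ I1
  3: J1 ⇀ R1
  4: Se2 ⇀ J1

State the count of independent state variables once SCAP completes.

2  (C1, I1 all integral)

b1 stroke at J1  (Se1 fixes effort; stroke away)
b4 stroke at J1  (Se2 fixes effort; stroke away)
b0 stroke at J1  (C1 integral (e out))
b2 stroke at I1  (prefer integral on I1)
b3 stroke at J1  (1-jn J1 has f-setter on 2)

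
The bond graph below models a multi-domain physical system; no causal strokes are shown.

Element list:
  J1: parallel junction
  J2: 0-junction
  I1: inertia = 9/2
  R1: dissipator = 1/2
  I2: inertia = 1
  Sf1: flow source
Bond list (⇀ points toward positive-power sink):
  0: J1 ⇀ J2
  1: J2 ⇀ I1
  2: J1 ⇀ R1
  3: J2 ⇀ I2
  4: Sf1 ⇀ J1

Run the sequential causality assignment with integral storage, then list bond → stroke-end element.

bond 0 stroke→J2
bond 1 stroke→I1
bond 2 stroke→J1
bond 3 stroke→I2
bond 4 stroke→Sf1

β4 |Sf1  (Sf1: flow source, stroke at near end)
β1 |I1  (I1 integral (f out))
β3 |I2  (I2: I, integral causality)
β0 |J2  (closing 0-jn rule on J2)
β2 |J1  (J1: last free bond brings effort in)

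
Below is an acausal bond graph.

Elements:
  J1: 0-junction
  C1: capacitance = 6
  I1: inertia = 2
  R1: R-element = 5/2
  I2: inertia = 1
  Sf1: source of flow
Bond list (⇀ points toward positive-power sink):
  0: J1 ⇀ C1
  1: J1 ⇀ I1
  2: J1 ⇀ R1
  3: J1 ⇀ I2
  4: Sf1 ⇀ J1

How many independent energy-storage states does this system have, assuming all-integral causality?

3  (C1, I1, I2 all integral)

#4 stroke→Sf1  (Sf1 fixes flow; stroke at Sf1)
#0 stroke→J1  (C1 outputs effort q/C1)
#1 stroke→I1  (common-e at J1 fixed by 0)
#2 stroke→R1  (J1 effort already set via bond 0)
#3 stroke→I2  (common-e at J1 fixed by 0)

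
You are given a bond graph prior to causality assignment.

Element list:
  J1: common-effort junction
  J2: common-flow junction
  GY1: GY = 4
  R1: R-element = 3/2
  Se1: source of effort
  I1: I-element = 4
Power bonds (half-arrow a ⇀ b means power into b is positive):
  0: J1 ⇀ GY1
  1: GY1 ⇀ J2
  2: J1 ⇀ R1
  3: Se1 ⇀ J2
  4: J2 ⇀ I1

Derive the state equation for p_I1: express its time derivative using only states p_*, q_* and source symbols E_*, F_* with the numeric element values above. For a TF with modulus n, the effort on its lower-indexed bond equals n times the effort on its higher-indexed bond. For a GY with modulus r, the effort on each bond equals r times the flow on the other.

dp_I1/dt = E_Se1 - 8*p_I1/3

b3 |J2  (Se1 (Se) sets effort on bond)
b4 |I1  (I1 outputs flow p/I1)
b1 |J2  (J2: bond 4 brought flow, rest push out)
b0 |J1  (GY GY1: same side as bond 1)
b2 |R1  (common-e at J1 fixed by 0)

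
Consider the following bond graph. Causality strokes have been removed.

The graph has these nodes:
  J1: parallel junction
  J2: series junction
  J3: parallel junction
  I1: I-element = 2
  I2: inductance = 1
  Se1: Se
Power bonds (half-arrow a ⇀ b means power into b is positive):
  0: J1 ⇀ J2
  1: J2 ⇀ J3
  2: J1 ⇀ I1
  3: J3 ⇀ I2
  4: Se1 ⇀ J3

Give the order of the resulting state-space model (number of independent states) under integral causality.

2  (I1, I2 all integral)

b4 |J3  (Se1 fixes effort; stroke away)
b1 |J2  (J3: bond 4 brought effort, rest push out)
b3 |I2  (J3 effort already set via bond 4)
b0 |J1  (closing 1-jn rule on J2)
b2 |I1  (J1: bond 0 brought effort, rest push out)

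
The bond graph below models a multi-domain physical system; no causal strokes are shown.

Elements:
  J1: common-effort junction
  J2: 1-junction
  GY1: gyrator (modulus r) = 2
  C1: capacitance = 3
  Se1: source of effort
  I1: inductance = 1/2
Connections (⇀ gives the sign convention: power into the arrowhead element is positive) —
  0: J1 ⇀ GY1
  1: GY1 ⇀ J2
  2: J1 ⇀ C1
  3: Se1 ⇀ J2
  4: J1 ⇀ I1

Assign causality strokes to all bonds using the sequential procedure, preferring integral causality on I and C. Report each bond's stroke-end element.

bond 0 stroke→GY1
bond 1 stroke→GY1
bond 2 stroke→J1
bond 3 stroke→J2
bond 4 stroke→I1

bond 3 |J2  (source Se1 imposes e)
bond 1 |GY1  (closing 1-jn rule on J2)
bond 0 |GY1  (GY1 both-in/both-out from 1)
bond 2 |J1  (C1: C, integral causality)
bond 4 |I1  (J1: bond 2 brought effort, rest push out)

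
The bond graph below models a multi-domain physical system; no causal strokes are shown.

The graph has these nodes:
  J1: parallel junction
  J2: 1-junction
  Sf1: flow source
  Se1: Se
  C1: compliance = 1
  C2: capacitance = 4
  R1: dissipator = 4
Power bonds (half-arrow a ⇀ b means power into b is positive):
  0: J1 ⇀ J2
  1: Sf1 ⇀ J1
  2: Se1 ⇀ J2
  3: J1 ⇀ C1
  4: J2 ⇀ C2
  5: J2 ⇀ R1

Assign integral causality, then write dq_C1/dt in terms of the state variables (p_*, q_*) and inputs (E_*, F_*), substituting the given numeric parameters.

#1 |Sf1  (Sf1 (Sf) sets flow on bond)
#2 |J2  (Se1 (Se) sets effort on bond)
#3 |J1  (C1 integral (e out))
#0 |J2  (common-e at J1 fixed by 3)
#4 |J2  (C2: C, integral causality)
#5 |R1  (only one flow-in slot at J2)

dq_C1/dt = -E_Se1/4 + F_Sf1 - q_C1/4 + q_C2/16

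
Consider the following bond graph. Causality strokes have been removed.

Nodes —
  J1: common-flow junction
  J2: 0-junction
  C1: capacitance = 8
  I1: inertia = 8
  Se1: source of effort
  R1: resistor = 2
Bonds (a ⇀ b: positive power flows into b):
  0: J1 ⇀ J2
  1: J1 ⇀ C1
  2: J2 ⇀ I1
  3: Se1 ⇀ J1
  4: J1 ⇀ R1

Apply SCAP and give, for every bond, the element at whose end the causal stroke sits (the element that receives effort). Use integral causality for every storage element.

bond 3 stroke→J1  (source Se1 imposes e)
bond 1 stroke→J1  (C1: C, integral causality)
bond 2 stroke→I1  (I1 integral (f out))
bond 0 stroke→J2  (J2 needs exactly one e-in)
bond 4 stroke→J1  (1-jn J1 has f-setter on 0)

#0 stroke→J2
#1 stroke→J1
#2 stroke→I1
#3 stroke→J1
#4 stroke→J1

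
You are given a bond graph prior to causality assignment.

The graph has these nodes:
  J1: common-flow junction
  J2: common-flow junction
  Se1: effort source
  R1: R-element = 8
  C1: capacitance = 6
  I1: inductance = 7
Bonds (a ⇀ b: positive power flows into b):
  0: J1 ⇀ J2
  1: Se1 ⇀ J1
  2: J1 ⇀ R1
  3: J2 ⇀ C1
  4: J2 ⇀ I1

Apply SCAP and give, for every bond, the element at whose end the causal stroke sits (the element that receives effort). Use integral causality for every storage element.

#1 →J1  (Se1: effort source, stroke at far end)
#3 →J2  (C1 integral (e out))
#4 →I1  (I1 integral (f out))
#0 →J2  (J2: bond 4 brought flow, rest push out)
#2 →J1  (J1: bond 0 brought flow, rest push out)

b0 |J2
b1 |J1
b2 |J1
b3 |J2
b4 |I1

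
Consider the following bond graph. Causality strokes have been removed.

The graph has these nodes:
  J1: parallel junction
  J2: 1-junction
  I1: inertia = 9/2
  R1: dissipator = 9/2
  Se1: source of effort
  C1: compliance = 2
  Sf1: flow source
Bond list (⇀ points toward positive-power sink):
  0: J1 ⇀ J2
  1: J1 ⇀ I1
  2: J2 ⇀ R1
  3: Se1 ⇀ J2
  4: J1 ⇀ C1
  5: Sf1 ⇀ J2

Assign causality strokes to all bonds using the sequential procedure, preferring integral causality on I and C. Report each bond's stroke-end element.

b0 →J2
b1 →I1
b2 →J2
b3 →J2
b4 →J1
b5 →Sf1

bond 3 stroke→J2  (Se1 fixes effort; stroke away)
bond 5 stroke→Sf1  (source Sf1 imposes f)
bond 0 stroke→J2  (1-jn J2 has f-setter on 5)
bond 2 stroke→J2  (J2 flow already set via bond 5)
bond 1 stroke→I1  (I1 integral (f out))
bond 4 stroke→J1  (J1: last free bond brings effort in)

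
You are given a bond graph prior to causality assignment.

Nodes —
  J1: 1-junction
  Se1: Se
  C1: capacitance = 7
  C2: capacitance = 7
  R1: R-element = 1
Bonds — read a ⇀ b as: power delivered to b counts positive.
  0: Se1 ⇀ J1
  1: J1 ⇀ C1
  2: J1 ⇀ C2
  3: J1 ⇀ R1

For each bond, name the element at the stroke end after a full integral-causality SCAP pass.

bond 0 |J1  (Se1 (Se) sets effort on bond)
bond 1 |J1  (C1 integral (e out))
bond 2 |J1  (C2 integral (e out))
bond 3 |R1  (J1 needs exactly one f-in)

bond 0 →J1
bond 1 →J1
bond 2 →J1
bond 3 →R1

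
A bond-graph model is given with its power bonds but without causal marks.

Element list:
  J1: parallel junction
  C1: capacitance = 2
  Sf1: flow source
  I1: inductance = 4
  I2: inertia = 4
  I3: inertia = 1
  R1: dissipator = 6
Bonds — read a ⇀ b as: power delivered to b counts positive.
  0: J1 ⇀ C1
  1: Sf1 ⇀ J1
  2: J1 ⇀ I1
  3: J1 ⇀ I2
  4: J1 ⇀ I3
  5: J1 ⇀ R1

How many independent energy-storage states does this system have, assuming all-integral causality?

4  (C1, I1, I2, I3 all integral)

β1 |Sf1  (source Sf1 imposes f)
β0 |J1  (prefer integral on C1)
β2 |I1  (common-e at J1 fixed by 0)
β3 |I2  (J1 effort already set via bond 0)
β4 |I3  (J1: bond 0 brought effort, rest push out)
β5 |R1  (common-e at J1 fixed by 0)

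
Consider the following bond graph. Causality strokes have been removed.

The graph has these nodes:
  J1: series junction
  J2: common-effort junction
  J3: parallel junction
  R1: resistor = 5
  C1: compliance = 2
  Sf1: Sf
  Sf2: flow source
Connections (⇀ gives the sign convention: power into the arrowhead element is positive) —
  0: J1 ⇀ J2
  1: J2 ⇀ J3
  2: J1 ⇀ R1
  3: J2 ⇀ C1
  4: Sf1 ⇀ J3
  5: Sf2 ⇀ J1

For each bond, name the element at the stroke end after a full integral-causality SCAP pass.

bond 0 |J1
bond 1 |J3
bond 2 |J1
bond 3 |J2
bond 4 |Sf1
bond 5 |Sf2

β4 stroke→Sf1  (Sf1 fixes flow; stroke at Sf1)
β5 stroke→Sf2  (source Sf2 imposes f)
β0 stroke→J1  (J1: bond 5 brought flow, rest push out)
β2 stroke→J1  (1-jn J1 has f-setter on 5)
β1 stroke→J3  (only one effort-in slot at J3)
β3 stroke→J2  (J2 needs exactly one e-in)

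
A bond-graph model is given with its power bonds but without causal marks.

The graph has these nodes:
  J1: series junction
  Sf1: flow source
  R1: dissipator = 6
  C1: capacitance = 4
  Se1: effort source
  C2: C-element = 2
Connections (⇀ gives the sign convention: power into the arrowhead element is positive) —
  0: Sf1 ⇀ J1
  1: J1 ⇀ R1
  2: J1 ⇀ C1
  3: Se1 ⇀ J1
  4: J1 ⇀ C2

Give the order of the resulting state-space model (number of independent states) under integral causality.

2  (C1, C2 all integral)

#0 |Sf1  (source Sf1 imposes f)
#3 |J1  (Se1 fixes effort; stroke away)
#1 |J1  (J1: bond 0 brought flow, rest push out)
#2 |J1  (1-jn J1 has f-setter on 0)
#4 |J1  (J1 flow already set via bond 0)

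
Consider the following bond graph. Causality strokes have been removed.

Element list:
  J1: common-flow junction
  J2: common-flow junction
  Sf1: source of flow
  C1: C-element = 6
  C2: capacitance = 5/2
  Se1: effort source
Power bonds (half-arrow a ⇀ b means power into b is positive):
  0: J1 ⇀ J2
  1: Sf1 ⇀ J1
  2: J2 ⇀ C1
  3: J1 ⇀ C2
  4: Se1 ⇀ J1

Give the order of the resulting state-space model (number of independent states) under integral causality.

2  (C1, C2 all integral)

#1 |Sf1  (source Sf1 imposes f)
#4 |J1  (Se1 (Se) sets effort on bond)
#0 |J1  (common-f at J1 fixed by 1)
#3 |J1  (1-jn J1 has f-setter on 1)
#2 |J2  (J2: bond 0 brought flow, rest push out)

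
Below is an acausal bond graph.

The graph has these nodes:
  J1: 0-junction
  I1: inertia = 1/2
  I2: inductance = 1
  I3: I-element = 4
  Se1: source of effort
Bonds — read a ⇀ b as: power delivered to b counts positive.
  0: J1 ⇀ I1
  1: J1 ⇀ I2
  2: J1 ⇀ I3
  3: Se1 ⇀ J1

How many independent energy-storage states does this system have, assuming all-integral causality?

#3 →J1  (source Se1 imposes e)
#0 →I1  (J1: bond 3 brought effort, rest push out)
#1 →I2  (common-e at J1 fixed by 3)
#2 →I3  (J1 effort already set via bond 3)

3  (I1, I2, I3 all integral)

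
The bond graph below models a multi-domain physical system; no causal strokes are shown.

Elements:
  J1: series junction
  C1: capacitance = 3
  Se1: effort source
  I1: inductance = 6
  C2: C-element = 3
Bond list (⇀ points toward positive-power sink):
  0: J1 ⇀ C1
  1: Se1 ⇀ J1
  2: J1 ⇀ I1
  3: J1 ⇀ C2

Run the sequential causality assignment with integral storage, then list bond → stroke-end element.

b1 stroke at J1  (Se1 fixes effort; stroke away)
b0 stroke at J1  (C1: C, integral causality)
b2 stroke at I1  (I1 outputs flow p/I1)
b3 stroke at J1  (J1 flow already set via bond 2)

bond 0 stroke→J1
bond 1 stroke→J1
bond 2 stroke→I1
bond 3 stroke→J1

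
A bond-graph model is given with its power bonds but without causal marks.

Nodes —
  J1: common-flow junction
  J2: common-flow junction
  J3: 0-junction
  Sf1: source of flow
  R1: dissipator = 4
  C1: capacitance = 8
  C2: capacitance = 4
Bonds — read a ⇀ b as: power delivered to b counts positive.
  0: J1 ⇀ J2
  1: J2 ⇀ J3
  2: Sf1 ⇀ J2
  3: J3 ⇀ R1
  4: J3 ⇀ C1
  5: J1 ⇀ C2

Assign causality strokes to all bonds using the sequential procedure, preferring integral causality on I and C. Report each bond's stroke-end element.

β0 stroke→J2
β1 stroke→J2
β2 stroke→Sf1
β3 stroke→R1
β4 stroke→J3
β5 stroke→J1

b2 stroke at Sf1  (Sf1: flow source, stroke at near end)
b0 stroke at J2  (1-jn J2 has f-setter on 2)
b1 stroke at J2  (J2: bond 2 brought flow, rest push out)
b5 stroke at J1  (J1: bond 0 brought flow, rest push out)
b4 stroke at J3  (C1 integral (e out))
b3 stroke at R1  (J3: bond 4 brought effort, rest push out)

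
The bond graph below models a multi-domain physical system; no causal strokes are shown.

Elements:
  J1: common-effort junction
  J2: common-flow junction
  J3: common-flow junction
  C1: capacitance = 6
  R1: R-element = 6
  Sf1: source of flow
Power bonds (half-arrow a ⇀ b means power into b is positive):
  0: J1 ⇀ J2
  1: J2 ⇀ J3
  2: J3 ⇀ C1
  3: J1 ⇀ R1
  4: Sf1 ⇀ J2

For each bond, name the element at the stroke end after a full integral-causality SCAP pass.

b4 stroke at Sf1  (Sf1: flow source, stroke at near end)
b0 stroke at J2  (J2 flow already set via bond 4)
b1 stroke at J2  (1-jn J2 has f-setter on 4)
b2 stroke at J3  (common-f at J3 fixed by 1)
b3 stroke at J1  (closing 0-jn rule on J1)

bond 0 stroke→J2
bond 1 stroke→J2
bond 2 stroke→J3
bond 3 stroke→J1
bond 4 stroke→Sf1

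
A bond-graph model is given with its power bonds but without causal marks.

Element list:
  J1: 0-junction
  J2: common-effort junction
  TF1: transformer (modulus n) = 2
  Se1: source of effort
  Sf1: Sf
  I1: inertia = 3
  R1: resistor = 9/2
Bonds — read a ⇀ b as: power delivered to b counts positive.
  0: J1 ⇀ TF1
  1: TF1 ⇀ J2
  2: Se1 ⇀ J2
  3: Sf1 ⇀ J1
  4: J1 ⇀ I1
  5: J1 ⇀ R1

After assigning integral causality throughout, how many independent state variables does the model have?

1  (I1 all integral)

b2 stroke at J2  (Se1 (Se) sets effort on bond)
b3 stroke at Sf1  (Sf1 (Sf) sets flow on bond)
b1 stroke at TF1  (common-e at J2 fixed by 2)
b0 stroke at J1  (through TF1, causality passes straight; one stroke at TF1)
b4 stroke at I1  (0-jn J1 has e-setter on 0)
b5 stroke at R1  (J1: bond 0 brought effort, rest push out)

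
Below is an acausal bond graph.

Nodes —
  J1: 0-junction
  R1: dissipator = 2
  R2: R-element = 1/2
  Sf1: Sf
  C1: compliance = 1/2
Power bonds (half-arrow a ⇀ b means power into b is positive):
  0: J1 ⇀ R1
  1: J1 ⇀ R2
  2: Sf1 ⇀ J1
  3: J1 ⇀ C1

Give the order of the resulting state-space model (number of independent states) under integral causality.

1  (C1 all integral)

bond 2 |Sf1  (source Sf1 imposes f)
bond 3 |J1  (prefer integral on C1)
bond 0 |R1  (0-jn J1 has e-setter on 3)
bond 1 |R2  (J1: bond 3 brought effort, rest push out)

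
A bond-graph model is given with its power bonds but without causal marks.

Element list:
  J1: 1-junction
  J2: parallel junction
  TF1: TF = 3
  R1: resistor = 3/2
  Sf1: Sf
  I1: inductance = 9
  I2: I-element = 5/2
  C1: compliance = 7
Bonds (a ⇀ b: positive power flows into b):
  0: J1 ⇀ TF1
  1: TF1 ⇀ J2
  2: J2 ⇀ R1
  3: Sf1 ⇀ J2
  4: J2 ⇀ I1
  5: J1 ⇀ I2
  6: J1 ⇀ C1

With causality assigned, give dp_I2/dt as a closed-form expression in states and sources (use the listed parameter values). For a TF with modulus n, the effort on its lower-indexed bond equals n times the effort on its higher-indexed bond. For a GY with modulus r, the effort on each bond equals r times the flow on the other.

dp_I2/dt = -9*F_Sf1/2 + p_I1/2 - 27*p_I2/5 - q_C1/7

#3 stroke→Sf1  (Sf1 fixes flow; stroke at Sf1)
#4 stroke→I1  (I1 outputs flow p/I1)
#5 stroke→I2  (I2 integral (f out))
#0 stroke→J1  (J1 flow already set via bond 5)
#6 stroke→J1  (1-jn J1 has f-setter on 5)
#1 stroke→TF1  (through TF1, causality passes straight; one stroke at TF1)
#2 stroke→J2  (only one effort-in slot at J2)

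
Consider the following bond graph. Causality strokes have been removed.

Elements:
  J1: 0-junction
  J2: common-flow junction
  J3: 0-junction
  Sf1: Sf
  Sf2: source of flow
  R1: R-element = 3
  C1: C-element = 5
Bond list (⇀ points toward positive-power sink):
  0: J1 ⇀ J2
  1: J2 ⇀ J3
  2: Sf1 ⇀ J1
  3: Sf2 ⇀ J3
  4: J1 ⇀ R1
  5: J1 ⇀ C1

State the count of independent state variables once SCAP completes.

β2 stroke→Sf1  (Sf1 (Sf) sets flow on bond)
β3 stroke→Sf2  (source Sf2 imposes f)
β1 stroke→J3  (J3: last free bond brings effort in)
β0 stroke→J2  (common-f at J2 fixed by 1)
β5 stroke→J1  (C1 outputs effort q/C1)
β4 stroke→R1  (J1: bond 5 brought effort, rest push out)

1  (C1 all integral)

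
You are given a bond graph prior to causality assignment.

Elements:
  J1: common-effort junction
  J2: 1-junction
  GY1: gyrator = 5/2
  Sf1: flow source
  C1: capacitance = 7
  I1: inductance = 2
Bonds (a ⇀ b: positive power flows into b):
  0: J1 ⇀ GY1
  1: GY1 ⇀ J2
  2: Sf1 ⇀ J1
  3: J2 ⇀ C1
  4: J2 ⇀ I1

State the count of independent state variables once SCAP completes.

2  (C1, I1 all integral)

#2 |Sf1  (Sf1: flow source, stroke at near end)
#0 |J1  (only one effort-in slot at J1)
#1 |J2  (GY1: gyrator matches bond 0)
#3 |J2  (C1: C, integral causality)
#4 |I1  (J2 needs exactly one f-in)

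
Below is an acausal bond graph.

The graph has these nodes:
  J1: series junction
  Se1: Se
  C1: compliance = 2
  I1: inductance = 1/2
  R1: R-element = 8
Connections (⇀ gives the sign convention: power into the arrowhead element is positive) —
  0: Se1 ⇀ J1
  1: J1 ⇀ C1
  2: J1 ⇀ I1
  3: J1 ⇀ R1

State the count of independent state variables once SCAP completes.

b0 stroke→J1  (source Se1 imposes e)
b1 stroke→J1  (C1 outputs effort q/C1)
b2 stroke→I1  (I1: I, integral causality)
b3 stroke→J1  (1-jn J1 has f-setter on 2)

2  (C1, I1 all integral)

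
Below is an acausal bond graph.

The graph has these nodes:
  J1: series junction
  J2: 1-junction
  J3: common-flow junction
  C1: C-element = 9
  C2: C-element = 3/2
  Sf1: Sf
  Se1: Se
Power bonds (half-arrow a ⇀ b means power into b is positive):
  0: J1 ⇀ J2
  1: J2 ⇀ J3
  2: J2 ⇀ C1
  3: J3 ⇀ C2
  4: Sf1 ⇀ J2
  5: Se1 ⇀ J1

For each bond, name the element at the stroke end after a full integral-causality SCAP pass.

bond 0 stroke at J2
bond 1 stroke at J2
bond 2 stroke at J2
bond 3 stroke at J3
bond 4 stroke at Sf1
bond 5 stroke at J1

b4 |Sf1  (Sf1 fixes flow; stroke at Sf1)
b5 |J1  (source Se1 imposes e)
b0 |J2  (closing 1-jn rule on J1)
b1 |J2  (J2: bond 4 brought flow, rest push out)
b2 |J2  (J2: bond 4 brought flow, rest push out)
b3 |J3  (J3 flow already set via bond 1)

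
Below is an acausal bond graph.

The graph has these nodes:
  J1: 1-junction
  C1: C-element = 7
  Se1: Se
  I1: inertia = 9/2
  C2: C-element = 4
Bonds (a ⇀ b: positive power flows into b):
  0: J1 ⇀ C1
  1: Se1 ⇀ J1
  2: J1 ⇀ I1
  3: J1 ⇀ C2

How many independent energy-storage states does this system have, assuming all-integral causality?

3  (C1, C2, I1 all integral)

β1 |J1  (Se1 (Se) sets effort on bond)
β0 |J1  (C1: C, integral causality)
β2 |I1  (I1 outputs flow p/I1)
β3 |J1  (1-jn J1 has f-setter on 2)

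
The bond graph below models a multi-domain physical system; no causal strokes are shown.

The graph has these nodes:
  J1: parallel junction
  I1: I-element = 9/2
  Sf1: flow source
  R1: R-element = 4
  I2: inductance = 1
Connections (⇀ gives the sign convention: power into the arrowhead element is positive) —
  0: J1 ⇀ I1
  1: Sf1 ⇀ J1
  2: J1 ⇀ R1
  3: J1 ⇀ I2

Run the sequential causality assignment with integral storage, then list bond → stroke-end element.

b1 →Sf1  (Sf1: flow source, stroke at near end)
b0 →I1  (I1 integral (f out))
b3 →I2  (I2 outputs flow p/I2)
b2 →J1  (only one effort-in slot at J1)

bond 0 →I1
bond 1 →Sf1
bond 2 →J1
bond 3 →I2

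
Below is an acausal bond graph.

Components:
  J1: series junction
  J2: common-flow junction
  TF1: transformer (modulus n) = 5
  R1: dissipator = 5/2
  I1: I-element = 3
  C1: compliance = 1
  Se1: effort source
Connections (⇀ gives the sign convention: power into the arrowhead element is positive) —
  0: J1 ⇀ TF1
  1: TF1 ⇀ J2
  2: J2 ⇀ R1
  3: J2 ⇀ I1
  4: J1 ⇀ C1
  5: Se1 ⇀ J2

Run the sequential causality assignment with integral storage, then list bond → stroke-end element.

#0 stroke→TF1
#1 stroke→J2
#2 stroke→J2
#3 stroke→I1
#4 stroke→J1
#5 stroke→J2

β5 →J2  (Se1 fixes effort; stroke away)
β3 →I1  (prefer integral on I1)
β1 →J2  (J2 flow already set via bond 3)
β2 →J2  (1-jn J2 has f-setter on 3)
β0 →TF1  (through TF1, causality passes straight; one stroke at TF1)
β4 →J1  (J1: bond 0 brought flow, rest push out)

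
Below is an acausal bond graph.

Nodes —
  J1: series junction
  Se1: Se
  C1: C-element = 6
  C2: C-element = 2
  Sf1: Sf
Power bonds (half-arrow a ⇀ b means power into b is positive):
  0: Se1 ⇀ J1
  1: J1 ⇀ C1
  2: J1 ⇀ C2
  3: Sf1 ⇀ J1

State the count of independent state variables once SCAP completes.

bond 0 stroke at J1  (Se1: effort source, stroke at far end)
bond 3 stroke at Sf1  (Sf1 fixes flow; stroke at Sf1)
bond 1 stroke at J1  (common-f at J1 fixed by 3)
bond 2 stroke at J1  (1-jn J1 has f-setter on 3)

2  (C1, C2 all integral)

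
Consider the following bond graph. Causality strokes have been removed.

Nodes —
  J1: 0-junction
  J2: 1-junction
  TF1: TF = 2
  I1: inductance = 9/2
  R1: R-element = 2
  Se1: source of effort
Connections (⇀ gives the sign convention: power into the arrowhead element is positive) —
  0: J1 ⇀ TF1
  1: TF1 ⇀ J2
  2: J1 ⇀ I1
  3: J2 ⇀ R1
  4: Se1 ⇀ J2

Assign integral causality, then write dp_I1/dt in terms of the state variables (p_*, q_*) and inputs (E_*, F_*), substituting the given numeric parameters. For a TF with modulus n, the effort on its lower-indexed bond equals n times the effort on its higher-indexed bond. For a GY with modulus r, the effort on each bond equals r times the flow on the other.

#4 →J2  (Se1: effort source, stroke at far end)
#2 →I1  (I1: I, integral causality)
#0 →J1  (closing 0-jn rule on J1)
#1 →TF1  (TF1 one-in-one-out from 0)
#3 →J2  (1-jn J2 has f-setter on 1)

dp_I1/dt = -2*E_Se1 - 16*p_I1/9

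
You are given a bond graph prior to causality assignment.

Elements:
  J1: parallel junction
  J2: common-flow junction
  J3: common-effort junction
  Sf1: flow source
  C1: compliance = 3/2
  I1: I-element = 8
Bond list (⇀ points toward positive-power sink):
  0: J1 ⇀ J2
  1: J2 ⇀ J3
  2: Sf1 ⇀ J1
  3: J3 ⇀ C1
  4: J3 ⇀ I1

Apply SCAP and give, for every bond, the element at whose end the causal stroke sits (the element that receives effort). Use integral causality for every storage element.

#2 stroke at Sf1  (Sf1 (Sf) sets flow on bond)
#0 stroke at J1  (closing 0-jn rule on J1)
#1 stroke at J2  (J2 flow already set via bond 0)
#3 stroke at J3  (prefer integral on C1)
#4 stroke at I1  (common-e at J3 fixed by 3)

β0 |J1
β1 |J2
β2 |Sf1
β3 |J3
β4 |I1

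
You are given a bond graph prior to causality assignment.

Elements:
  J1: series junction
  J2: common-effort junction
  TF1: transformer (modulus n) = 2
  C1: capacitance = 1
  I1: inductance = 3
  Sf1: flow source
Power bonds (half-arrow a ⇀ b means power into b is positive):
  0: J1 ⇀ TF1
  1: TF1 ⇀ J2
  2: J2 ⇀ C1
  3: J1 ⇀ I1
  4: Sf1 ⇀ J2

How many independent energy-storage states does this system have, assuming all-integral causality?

b4 stroke at Sf1  (Sf1: flow source, stroke at near end)
b2 stroke at J2  (prefer integral on C1)
b1 stroke at TF1  (J2: bond 2 brought effort, rest push out)
b0 stroke at J1  (through TF1, causality passes straight; one stroke at TF1)
b3 stroke at I1  (closing 1-jn rule on J1)

2  (C1, I1 all integral)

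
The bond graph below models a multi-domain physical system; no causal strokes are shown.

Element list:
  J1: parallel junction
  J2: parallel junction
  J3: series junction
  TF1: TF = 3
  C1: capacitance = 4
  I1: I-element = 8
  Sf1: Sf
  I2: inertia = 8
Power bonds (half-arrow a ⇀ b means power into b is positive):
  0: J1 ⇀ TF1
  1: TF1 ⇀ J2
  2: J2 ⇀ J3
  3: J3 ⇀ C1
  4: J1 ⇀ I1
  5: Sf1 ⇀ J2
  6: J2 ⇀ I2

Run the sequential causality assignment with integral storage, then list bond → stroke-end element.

β0 stroke→J1
β1 stroke→TF1
β2 stroke→J2
β3 stroke→J3
β4 stroke→I1
β5 stroke→Sf1
β6 stroke→I2

β5 stroke at Sf1  (Sf1: flow source, stroke at near end)
β3 stroke at J3  (C1: C, integral causality)
β2 stroke at J2  (closing 1-jn rule on J3)
β1 stroke at TF1  (common-e at J2 fixed by 2)
β6 stroke at I2  (J2: bond 2 brought effort, rest push out)
β0 stroke at J1  (TF TF1: opposite of bond 1)
β4 stroke at I1  (common-e at J1 fixed by 0)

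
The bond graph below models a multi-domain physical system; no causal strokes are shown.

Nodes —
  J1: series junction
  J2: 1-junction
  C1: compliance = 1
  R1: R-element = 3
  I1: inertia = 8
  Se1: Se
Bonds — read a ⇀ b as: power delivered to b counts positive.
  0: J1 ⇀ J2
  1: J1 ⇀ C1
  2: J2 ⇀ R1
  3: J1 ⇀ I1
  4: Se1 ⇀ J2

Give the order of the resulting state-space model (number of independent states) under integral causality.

b4 stroke→J2  (Se1 fixes effort; stroke away)
b1 stroke→J1  (C1 outputs effort q/C1)
b3 stroke→I1  (I1 outputs flow p/I1)
b0 stroke→J1  (1-jn J1 has f-setter on 3)
b2 stroke→J2  (1-jn J2 has f-setter on 0)

2  (C1, I1 all integral)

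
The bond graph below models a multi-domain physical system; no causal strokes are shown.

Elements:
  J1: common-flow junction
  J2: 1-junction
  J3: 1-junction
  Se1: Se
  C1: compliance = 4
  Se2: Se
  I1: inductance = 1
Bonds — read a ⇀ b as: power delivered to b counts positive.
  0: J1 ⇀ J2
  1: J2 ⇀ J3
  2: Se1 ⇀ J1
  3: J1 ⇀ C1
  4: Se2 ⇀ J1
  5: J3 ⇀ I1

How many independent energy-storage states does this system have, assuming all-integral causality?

2  (C1, I1 all integral)

β2 stroke at J1  (source Se1 imposes e)
β4 stroke at J1  (source Se2 imposes e)
β3 stroke at J1  (C1: C, integral causality)
β0 stroke at J2  (closing 1-jn rule on J1)
β1 stroke at J3  (J2 needs exactly one f-in)
β5 stroke at I1  (J3: last free bond brings flow in)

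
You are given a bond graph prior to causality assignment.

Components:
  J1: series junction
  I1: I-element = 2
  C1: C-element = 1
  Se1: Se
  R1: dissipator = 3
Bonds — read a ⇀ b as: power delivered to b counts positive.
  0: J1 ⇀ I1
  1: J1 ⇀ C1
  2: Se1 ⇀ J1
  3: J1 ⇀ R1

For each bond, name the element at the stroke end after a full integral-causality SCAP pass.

β2 →J1  (Se1: effort source, stroke at far end)
β0 →I1  (I1 integral (f out))
β1 →J1  (1-jn J1 has f-setter on 0)
β3 →J1  (J1 flow already set via bond 0)

#0 |I1
#1 |J1
#2 |J1
#3 |J1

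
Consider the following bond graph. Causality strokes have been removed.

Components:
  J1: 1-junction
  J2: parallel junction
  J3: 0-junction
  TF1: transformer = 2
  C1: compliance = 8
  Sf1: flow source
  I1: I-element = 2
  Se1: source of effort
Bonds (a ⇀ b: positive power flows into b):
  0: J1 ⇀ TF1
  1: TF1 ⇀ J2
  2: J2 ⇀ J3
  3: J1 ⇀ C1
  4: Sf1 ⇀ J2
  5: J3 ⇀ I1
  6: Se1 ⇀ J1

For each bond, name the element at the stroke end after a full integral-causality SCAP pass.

bond 4 stroke at Sf1  (Sf1 fixes flow; stroke at Sf1)
bond 6 stroke at J1  (source Se1 imposes e)
bond 3 stroke at J1  (prefer integral on C1)
bond 0 stroke at TF1  (closing 1-jn rule on J1)
bond 1 stroke at J2  (TF1: transformer flips bond 0)
bond 2 stroke at J3  (J2: bond 1 brought effort, rest push out)
bond 5 stroke at I1  (0-jn J3 has e-setter on 2)

β0 stroke at TF1
β1 stroke at J2
β2 stroke at J3
β3 stroke at J1
β4 stroke at Sf1
β5 stroke at I1
β6 stroke at J1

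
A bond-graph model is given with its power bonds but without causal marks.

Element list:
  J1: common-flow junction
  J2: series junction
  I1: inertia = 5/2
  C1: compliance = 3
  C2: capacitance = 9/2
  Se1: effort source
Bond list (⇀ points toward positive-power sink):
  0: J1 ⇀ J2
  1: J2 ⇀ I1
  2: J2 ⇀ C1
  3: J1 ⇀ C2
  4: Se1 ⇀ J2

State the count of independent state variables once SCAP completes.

3  (C1, C2, I1 all integral)

bond 4 stroke→J2  (Se1: effort source, stroke at far end)
bond 1 stroke→I1  (I1: I, integral causality)
bond 0 stroke→J2  (J2 flow already set via bond 1)
bond 2 stroke→J2  (1-jn J2 has f-setter on 1)
bond 3 stroke→J1  (1-jn J1 has f-setter on 0)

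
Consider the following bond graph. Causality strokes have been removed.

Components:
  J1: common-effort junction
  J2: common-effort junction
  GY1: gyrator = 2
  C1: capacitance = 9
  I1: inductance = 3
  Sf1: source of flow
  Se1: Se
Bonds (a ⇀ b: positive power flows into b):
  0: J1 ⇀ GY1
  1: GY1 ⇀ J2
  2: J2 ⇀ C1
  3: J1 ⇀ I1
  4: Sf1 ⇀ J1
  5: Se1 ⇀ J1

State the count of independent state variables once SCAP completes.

#4 |Sf1  (Sf1 (Sf) sets flow on bond)
#5 |J1  (source Se1 imposes e)
#0 |GY1  (J1: bond 5 brought effort, rest push out)
#3 |I1  (J1: bond 5 brought effort, rest push out)
#1 |GY1  (GY1 both-in/both-out from 0)
#2 |J2  (J2 needs exactly one e-in)

2  (C1, I1 all integral)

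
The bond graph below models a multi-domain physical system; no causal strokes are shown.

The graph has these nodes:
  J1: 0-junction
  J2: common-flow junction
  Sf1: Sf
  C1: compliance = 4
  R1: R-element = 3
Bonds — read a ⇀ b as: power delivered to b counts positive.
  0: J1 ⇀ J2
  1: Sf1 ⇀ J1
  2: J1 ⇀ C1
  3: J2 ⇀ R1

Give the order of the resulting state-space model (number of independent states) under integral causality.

bond 1 stroke→Sf1  (source Sf1 imposes f)
bond 2 stroke→J1  (C1 integral (e out))
bond 0 stroke→J2  (common-e at J1 fixed by 2)
bond 3 stroke→R1  (only one flow-in slot at J2)

1  (C1 all integral)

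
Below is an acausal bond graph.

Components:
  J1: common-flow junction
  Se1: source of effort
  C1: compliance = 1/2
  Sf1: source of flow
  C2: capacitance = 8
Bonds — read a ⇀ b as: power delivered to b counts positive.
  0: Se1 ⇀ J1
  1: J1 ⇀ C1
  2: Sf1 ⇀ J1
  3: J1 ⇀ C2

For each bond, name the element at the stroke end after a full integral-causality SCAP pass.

β0 stroke at J1
β1 stroke at J1
β2 stroke at Sf1
β3 stroke at J1

#0 |J1  (Se1: effort source, stroke at far end)
#2 |Sf1  (source Sf1 imposes f)
#1 |J1  (J1 flow already set via bond 2)
#3 |J1  (common-f at J1 fixed by 2)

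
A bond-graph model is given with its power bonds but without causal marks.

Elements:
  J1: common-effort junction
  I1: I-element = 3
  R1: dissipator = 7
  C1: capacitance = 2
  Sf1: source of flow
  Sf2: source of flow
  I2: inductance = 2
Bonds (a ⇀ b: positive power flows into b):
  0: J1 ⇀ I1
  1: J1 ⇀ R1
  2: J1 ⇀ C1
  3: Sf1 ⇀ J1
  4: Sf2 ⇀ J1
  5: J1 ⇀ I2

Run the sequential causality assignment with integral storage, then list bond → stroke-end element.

β3 stroke at Sf1  (Sf1: flow source, stroke at near end)
β4 stroke at Sf2  (Sf2 (Sf) sets flow on bond)
β0 stroke at I1  (prefer integral on I1)
β2 stroke at J1  (C1 integral (e out))
β1 stroke at R1  (common-e at J1 fixed by 2)
β5 stroke at I2  (J1 effort already set via bond 2)

#0 →I1
#1 →R1
#2 →J1
#3 →Sf1
#4 →Sf2
#5 →I2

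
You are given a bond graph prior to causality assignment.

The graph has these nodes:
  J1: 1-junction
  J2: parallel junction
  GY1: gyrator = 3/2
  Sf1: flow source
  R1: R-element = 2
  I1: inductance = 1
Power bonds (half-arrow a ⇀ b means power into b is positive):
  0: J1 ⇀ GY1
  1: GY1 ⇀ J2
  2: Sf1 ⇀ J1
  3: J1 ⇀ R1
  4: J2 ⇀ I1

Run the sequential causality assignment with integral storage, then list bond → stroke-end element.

β2 stroke→Sf1  (Sf1 (Sf) sets flow on bond)
β0 stroke→J1  (1-jn J1 has f-setter on 2)
β3 stroke→J1  (J1: bond 2 brought flow, rest push out)
β1 stroke→J2  (through GY1, causality inverts; strokes same side of GY1)
β4 stroke→I1  (common-e at J2 fixed by 1)

#0 stroke→J1
#1 stroke→J2
#2 stroke→Sf1
#3 stroke→J1
#4 stroke→I1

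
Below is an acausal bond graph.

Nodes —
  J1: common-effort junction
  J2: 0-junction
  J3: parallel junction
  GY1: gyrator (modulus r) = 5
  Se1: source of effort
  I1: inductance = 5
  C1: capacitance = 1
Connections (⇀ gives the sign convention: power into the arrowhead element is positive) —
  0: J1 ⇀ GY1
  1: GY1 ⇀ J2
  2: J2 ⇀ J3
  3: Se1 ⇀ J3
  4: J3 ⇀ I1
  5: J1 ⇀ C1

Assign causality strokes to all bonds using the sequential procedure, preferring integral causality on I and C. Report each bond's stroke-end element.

β3 |J3  (Se1: effort source, stroke at far end)
β2 |J2  (J3 effort already set via bond 3)
β4 |I1  (0-jn J3 has e-setter on 3)
β1 |GY1  (0-jn J2 has e-setter on 2)
β0 |GY1  (through GY1, causality inverts; strokes same side of GY1)
β5 |J1  (J1: last free bond brings effort in)

bond 0 stroke→GY1
bond 1 stroke→GY1
bond 2 stroke→J2
bond 3 stroke→J3
bond 4 stroke→I1
bond 5 stroke→J1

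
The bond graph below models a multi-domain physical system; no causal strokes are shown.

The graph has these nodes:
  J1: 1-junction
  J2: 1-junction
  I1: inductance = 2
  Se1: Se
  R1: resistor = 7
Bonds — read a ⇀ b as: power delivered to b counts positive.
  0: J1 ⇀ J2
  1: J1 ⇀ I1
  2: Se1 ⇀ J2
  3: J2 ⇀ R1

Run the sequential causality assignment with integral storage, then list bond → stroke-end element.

bond 0 |J1
bond 1 |I1
bond 2 |J2
bond 3 |J2

β2 stroke→J2  (Se1: effort source, stroke at far end)
β1 stroke→I1  (I1 integral (f out))
β0 stroke→J1  (J1: bond 1 brought flow, rest push out)
β3 stroke→J2  (1-jn J2 has f-setter on 0)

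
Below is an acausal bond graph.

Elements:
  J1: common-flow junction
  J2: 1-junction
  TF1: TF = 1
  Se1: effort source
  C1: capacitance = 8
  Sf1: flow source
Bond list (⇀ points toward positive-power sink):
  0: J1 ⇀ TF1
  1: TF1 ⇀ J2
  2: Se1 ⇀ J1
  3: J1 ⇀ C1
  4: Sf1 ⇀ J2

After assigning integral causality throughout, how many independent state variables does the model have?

1  (C1 all integral)

bond 2 stroke at J1  (Se1 (Se) sets effort on bond)
bond 4 stroke at Sf1  (Sf1: flow source, stroke at near end)
bond 1 stroke at J2  (J2: bond 4 brought flow, rest push out)
bond 0 stroke at TF1  (TF1 one-in-one-out from 1)
bond 3 stroke at J1  (J1: bond 0 brought flow, rest push out)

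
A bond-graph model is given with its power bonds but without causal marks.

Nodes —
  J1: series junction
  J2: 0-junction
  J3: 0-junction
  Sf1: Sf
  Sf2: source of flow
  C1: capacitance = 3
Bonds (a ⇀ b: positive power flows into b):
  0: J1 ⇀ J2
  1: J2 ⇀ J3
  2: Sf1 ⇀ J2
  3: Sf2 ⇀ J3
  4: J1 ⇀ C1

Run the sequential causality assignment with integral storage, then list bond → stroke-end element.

#2 →Sf1  (Sf1 (Sf) sets flow on bond)
#3 →Sf2  (source Sf2 imposes f)
#1 →J3  (only one effort-in slot at J3)
#0 →J2  (closing 0-jn rule on J2)
#4 →J1  (common-f at J1 fixed by 0)

bond 0 →J2
bond 1 →J3
bond 2 →Sf1
bond 3 →Sf2
bond 4 →J1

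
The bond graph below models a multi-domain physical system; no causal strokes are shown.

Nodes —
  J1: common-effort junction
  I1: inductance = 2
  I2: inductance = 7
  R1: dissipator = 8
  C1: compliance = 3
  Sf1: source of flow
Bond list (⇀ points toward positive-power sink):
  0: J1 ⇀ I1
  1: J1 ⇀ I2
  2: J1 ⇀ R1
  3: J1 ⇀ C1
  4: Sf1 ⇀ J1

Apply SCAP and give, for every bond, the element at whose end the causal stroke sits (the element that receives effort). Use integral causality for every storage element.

β4 →Sf1  (source Sf1 imposes f)
β0 →I1  (prefer integral on I1)
β1 →I2  (I2 integral (f out))
β3 →J1  (prefer integral on C1)
β2 →R1  (common-e at J1 fixed by 3)

β0 stroke at I1
β1 stroke at I2
β2 stroke at R1
β3 stroke at J1
β4 stroke at Sf1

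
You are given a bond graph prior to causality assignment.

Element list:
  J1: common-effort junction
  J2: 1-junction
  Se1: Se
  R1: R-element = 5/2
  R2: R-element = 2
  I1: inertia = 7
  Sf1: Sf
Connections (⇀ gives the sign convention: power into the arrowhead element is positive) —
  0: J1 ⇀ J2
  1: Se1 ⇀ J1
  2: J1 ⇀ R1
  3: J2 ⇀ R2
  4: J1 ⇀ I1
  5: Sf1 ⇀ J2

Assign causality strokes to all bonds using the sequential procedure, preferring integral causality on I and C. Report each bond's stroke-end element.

β1 stroke→J1  (Se1 (Se) sets effort on bond)
β5 stroke→Sf1  (Sf1 fixes flow; stroke at Sf1)
β0 stroke→J2  (common-e at J1 fixed by 1)
β2 stroke→R1  (J1: bond 1 brought effort, rest push out)
β4 stroke→I1  (J1 effort already set via bond 1)
β3 stroke→J2  (J2: bond 5 brought flow, rest push out)

b0 |J2
b1 |J1
b2 |R1
b3 |J2
b4 |I1
b5 |Sf1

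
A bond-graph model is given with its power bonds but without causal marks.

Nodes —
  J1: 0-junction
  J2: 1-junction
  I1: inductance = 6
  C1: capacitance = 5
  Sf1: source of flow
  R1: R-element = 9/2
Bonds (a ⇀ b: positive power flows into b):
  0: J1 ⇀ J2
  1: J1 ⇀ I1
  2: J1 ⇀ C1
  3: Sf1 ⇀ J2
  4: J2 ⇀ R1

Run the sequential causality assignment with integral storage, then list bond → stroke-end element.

#3 →Sf1  (Sf1 fixes flow; stroke at Sf1)
#0 →J2  (common-f at J2 fixed by 3)
#4 →J2  (J2 flow already set via bond 3)
#1 →I1  (prefer integral on I1)
#2 →J1  (only one effort-in slot at J1)

bond 0 stroke→J2
bond 1 stroke→I1
bond 2 stroke→J1
bond 3 stroke→Sf1
bond 4 stroke→J2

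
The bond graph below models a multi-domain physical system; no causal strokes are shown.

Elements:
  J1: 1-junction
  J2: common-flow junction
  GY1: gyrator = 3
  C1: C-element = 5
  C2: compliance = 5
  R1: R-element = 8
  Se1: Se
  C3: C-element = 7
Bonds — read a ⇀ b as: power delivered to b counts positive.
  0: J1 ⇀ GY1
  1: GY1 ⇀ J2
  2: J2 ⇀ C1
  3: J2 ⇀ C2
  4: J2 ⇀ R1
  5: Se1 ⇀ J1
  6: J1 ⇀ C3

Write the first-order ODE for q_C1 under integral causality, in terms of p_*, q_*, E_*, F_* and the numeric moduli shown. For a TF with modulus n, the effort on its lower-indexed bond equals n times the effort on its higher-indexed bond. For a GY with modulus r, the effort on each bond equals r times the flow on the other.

b5 |J1  (Se1 fixes effort; stroke away)
b2 |J2  (C1 outputs effort q/C1)
b3 |J2  (C2: C, integral causality)
b6 |J1  (C3 outputs effort q/C3)
b0 |GY1  (only one flow-in slot at J1)
b1 |GY1  (GY1 both-in/both-out from 0)
b4 |J2  (J2: bond 1 brought flow, rest push out)

dq_C1/dt = E_Se1/3 - q_C3/21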